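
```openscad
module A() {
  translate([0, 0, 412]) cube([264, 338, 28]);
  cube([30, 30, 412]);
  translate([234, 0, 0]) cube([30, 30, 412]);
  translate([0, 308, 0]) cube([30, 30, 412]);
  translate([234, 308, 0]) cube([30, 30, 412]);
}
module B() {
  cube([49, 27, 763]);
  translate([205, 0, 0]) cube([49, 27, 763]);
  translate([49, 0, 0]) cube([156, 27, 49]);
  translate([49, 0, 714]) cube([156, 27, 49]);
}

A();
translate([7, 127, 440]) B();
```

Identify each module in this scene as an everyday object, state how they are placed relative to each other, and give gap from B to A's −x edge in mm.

A is a stool. B is a picture frame. The picture frame is on top of the stool. The gap from the picture frame to the stool's −x edge is 7 mm.

The picture frame's min-x is at 7; the stool's min-x is 0; gap = 7 mm.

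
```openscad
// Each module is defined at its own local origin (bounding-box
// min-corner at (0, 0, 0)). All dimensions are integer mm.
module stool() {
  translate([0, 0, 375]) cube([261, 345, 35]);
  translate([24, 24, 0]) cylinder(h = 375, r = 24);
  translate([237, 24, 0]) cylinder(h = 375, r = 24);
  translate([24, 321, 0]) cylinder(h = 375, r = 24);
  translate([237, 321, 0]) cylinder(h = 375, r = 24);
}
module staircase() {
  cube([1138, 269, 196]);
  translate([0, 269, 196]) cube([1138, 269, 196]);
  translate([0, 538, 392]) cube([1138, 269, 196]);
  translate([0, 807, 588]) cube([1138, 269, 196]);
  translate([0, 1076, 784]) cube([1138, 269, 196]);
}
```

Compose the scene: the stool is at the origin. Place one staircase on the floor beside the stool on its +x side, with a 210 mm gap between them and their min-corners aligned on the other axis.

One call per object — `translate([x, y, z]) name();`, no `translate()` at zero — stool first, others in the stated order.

stool();
translate([471, 0, 0]) staircase();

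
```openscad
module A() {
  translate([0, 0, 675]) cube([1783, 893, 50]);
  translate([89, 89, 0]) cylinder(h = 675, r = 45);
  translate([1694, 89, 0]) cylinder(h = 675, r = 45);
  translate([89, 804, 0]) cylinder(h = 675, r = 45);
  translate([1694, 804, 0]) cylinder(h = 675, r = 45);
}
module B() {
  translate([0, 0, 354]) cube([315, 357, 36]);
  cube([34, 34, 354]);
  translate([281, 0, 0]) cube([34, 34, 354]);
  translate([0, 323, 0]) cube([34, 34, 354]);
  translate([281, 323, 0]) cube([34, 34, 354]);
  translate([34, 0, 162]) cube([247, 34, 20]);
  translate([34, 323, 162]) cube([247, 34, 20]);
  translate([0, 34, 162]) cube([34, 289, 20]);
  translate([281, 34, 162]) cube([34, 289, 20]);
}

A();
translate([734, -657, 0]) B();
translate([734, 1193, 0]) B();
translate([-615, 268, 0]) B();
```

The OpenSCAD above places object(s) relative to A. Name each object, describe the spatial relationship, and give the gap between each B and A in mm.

A is a table. B is a stool. Three stools sit around the table at the −y, +y, −x sides. The gap between each stool and the table is 300 mm.

Each stool's nearest face is 300 mm from the table's bounding box.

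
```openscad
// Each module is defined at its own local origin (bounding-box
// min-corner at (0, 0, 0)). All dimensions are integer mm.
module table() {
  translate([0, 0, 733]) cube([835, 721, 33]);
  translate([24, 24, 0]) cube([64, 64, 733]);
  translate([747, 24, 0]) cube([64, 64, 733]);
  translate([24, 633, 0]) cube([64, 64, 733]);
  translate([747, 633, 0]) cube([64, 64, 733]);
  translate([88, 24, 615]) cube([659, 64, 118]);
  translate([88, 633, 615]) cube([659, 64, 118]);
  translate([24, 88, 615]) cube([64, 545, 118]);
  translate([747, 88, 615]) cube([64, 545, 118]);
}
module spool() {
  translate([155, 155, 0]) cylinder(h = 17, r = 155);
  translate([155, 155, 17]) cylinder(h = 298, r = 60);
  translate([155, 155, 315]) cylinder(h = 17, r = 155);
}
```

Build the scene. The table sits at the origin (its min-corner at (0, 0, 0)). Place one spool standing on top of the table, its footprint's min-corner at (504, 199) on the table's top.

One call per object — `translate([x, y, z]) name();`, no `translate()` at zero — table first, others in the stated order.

table();
translate([504, 199, 766]) spool();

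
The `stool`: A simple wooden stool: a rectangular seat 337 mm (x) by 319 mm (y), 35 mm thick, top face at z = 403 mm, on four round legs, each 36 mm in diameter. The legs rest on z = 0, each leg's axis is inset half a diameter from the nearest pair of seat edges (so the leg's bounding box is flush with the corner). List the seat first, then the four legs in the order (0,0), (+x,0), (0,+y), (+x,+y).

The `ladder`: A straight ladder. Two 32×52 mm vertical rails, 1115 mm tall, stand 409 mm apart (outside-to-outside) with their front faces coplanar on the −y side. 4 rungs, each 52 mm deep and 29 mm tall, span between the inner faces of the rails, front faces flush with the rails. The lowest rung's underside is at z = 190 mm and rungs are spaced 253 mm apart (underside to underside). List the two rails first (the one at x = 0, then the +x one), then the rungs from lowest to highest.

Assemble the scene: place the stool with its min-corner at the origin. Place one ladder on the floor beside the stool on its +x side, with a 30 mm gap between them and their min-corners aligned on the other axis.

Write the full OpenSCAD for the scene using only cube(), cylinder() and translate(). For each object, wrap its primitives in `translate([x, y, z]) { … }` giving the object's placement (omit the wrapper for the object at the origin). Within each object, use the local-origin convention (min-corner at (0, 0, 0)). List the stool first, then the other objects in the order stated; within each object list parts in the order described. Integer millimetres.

translate([0, 0, 368]) cube([337, 319, 35]);
translate([18, 18, 0]) cylinder(h = 368, r = 18);
translate([319, 18, 0]) cylinder(h = 368, r = 18);
translate([18, 301, 0]) cylinder(h = 368, r = 18);
translate([319, 301, 0]) cylinder(h = 368, r = 18);
translate([367, 0, 0]) {
  cube([32, 52, 1115]);
  translate([377, 0, 0]) cube([32, 52, 1115]);
  translate([32, 0, 190]) cube([345, 52, 29]);
  translate([32, 0, 443]) cube([345, 52, 29]);
  translate([32, 0, 696]) cube([345, 52, 29]);
  translate([32, 0, 949]) cube([345, 52, 29]);
}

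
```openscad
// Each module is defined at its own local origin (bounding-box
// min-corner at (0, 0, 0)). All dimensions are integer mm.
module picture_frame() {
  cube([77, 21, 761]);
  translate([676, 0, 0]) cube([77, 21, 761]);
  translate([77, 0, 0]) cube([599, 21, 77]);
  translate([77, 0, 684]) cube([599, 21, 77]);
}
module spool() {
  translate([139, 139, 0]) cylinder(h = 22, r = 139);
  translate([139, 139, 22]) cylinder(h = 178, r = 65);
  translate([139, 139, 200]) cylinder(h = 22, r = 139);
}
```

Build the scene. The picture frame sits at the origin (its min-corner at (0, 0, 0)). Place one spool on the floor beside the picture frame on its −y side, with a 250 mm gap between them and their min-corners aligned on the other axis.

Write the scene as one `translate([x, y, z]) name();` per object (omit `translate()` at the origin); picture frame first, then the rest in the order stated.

picture_frame();
translate([0, -528, 0]) spool();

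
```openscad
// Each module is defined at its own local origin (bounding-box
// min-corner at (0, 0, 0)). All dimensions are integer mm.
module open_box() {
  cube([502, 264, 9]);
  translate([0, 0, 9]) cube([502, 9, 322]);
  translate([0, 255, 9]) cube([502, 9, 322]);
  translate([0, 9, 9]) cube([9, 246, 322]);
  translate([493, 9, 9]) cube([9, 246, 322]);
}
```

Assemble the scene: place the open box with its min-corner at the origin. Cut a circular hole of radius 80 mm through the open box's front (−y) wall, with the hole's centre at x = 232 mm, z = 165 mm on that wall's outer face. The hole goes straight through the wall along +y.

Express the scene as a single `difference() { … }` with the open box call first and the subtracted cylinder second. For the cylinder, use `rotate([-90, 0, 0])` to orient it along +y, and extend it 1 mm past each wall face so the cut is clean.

difference() {
  open_box();
  translate([232, -1, 165]) rotate([-90, 0, 0]) cylinder(h = 11, r = 80);
}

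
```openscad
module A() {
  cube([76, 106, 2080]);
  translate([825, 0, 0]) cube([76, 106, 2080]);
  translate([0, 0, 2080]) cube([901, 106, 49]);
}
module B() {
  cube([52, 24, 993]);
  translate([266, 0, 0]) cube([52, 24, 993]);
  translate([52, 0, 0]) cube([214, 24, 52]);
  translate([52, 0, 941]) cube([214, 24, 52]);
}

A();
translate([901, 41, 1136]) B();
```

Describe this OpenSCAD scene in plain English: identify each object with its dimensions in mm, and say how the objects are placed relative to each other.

A is a door frame. The clear opening is 749 mm wide and 2080 mm high. Two 76 mm wide jambs, 106 mm deep, stand either side of the opening from the floor to the top of the opening. A 49 mm thick head sits across the top of both jambs, spanning the full outside width of the frame.

B is a picture frame with a 214×889 mm rectangular opening (x by z) and a uniform 52 mm border on every side. Frame depth is 24 mm along y. It is built from two vertical stiles running the full outside height and two horizontal rails spanning the gap between the stiles.

The picture frame is beside the door frame with their tops flush at z = 2129.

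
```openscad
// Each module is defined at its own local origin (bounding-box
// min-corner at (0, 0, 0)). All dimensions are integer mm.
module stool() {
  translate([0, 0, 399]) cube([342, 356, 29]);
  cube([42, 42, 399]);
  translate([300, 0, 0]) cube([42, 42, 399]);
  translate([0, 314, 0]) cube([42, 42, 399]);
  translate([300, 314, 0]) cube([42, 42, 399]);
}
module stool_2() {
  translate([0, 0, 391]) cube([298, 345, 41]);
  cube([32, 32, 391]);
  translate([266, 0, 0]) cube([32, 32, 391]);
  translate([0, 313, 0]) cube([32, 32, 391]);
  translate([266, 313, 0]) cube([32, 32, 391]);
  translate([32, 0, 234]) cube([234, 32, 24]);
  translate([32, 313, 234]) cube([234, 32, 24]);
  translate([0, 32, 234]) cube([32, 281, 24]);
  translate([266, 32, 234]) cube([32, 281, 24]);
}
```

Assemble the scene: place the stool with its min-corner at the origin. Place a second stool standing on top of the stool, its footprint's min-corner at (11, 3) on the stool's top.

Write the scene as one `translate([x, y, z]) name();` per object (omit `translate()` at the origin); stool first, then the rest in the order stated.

stool();
translate([11, 3, 428]) stool_2();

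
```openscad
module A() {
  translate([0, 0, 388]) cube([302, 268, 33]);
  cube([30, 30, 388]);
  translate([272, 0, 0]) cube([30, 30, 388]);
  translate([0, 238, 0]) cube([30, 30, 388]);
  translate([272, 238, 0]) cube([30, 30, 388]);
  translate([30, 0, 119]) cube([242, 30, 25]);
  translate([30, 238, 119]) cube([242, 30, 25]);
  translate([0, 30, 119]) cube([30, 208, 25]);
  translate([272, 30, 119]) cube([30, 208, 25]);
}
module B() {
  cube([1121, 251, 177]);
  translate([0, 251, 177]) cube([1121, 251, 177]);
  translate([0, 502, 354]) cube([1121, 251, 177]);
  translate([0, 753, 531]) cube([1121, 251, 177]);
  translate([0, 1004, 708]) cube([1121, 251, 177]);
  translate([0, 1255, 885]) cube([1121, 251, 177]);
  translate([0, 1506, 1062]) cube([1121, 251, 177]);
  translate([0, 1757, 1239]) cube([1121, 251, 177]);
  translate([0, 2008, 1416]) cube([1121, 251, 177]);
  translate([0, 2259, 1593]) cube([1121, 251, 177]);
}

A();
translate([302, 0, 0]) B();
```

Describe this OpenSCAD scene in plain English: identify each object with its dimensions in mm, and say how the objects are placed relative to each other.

A is a four-legged stool. The seat is 302×268 mm, 33 mm thick, top at z = 421 mm. It stands on four square legs, each 30×30 mm in cross-section, from z = 0 to the seat underside, each flush with a corner of the seat. Four stretchers, 30 mm wide and 25 mm tall, connect adjacent legs with their undersides at z = 119 mm, each running between the inner faces of the legs it joins and aligned with the legs' outer faces on the other axis.

B is a run of 10 identical solid stair steps. Each tread is 1121×251 mm and each step block is 177 mm high. Step 1 rests on the floor; step k is offset from step 1 by (k−1)×251 mm in y and (k−1)×177 mm in z.

The staircase is against the stool's +x side, with their −y faces flush.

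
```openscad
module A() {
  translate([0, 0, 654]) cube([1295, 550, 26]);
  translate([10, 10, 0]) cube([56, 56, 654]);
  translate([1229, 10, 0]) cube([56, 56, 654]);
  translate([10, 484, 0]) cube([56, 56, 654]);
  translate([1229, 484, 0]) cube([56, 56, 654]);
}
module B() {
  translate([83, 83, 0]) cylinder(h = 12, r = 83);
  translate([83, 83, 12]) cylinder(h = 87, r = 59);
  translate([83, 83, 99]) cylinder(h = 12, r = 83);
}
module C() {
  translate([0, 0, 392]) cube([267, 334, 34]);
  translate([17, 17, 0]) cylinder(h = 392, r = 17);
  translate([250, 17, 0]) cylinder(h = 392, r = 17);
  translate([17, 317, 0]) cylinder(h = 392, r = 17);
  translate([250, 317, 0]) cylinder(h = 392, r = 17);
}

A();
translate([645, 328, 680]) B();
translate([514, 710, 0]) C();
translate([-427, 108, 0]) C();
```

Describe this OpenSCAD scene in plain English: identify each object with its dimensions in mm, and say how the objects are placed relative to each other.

A is a table: top 1295 mm (x) × 550 mm (y), 26 mm thick, upper face at z = 680 mm, on four 56×56 mm square legs, each inset 10 mm from the nearest pair of top edges, running from z = 0 to the bottom of the top.

B is a spool: two coaxial disc flanges of radius 83 mm and thickness 12 mm, joined by a core cylinder of radius 59 mm and height 87 mm. The lower flange rests on z = 0 and the three cylinders share a vertical axis.

C is a simple wooden stool: a rectangular seat 267 mm (x) by 334 mm (y), 34 mm thick, top face at z = 426 mm, on four round legs, each 34 mm in diameter. The legs rest on z = 0, each leg's axis is inset half a diameter from the nearest pair of seat edges (so the leg's bounding box is flush with the corner).

The spool is on top of the table. Two stools sit around the table at the +y, −x sides.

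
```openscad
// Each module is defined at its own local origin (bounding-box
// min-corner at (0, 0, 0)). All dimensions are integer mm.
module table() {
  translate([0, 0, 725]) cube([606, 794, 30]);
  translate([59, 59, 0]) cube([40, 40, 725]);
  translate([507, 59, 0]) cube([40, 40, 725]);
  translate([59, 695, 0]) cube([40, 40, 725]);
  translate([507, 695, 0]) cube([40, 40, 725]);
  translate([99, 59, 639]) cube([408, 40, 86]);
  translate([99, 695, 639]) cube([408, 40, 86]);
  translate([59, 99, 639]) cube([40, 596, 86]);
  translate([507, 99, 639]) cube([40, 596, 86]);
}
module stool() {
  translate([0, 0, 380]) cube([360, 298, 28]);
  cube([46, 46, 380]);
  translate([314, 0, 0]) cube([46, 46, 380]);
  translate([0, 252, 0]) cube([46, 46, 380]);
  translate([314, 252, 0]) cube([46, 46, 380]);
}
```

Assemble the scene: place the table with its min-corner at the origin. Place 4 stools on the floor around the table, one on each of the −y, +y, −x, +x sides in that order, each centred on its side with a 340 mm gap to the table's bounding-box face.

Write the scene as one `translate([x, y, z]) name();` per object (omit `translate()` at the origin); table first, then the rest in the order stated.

table();
translate([123, -638, 0]) stool();
translate([123, 1134, 0]) stool();
translate([-700, 248, 0]) stool();
translate([946, 248, 0]) stool();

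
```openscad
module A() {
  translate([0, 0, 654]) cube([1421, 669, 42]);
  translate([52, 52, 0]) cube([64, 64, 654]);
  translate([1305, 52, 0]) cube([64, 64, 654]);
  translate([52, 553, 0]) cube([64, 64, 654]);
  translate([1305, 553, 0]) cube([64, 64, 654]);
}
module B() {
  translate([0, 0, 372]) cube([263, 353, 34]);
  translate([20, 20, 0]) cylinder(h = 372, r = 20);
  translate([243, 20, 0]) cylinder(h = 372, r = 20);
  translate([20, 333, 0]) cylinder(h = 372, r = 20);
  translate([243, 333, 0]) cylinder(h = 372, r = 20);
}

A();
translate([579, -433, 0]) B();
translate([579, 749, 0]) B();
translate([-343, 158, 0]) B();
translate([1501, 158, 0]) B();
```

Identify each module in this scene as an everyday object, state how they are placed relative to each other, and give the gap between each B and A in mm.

Each stool's nearest face is 80 mm from the table's bounding box.

A is a table. B is a stool. Four stools sit around the table at the −y, +y, −x, +x sides. The gap between each stool and the table is 80 mm.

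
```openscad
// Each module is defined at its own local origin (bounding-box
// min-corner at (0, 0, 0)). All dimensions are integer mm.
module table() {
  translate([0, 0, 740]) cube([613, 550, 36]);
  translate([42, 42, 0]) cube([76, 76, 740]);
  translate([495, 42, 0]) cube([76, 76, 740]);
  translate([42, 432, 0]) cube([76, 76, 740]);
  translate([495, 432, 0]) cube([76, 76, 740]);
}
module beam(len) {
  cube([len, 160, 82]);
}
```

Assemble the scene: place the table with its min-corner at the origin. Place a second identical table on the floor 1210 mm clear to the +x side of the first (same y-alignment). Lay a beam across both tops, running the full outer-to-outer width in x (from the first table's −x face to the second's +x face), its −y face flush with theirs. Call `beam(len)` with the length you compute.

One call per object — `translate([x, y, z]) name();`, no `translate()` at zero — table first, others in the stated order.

table();
translate([1823, 0, 0]) table();
translate([0, 0, 776]) beam(2436);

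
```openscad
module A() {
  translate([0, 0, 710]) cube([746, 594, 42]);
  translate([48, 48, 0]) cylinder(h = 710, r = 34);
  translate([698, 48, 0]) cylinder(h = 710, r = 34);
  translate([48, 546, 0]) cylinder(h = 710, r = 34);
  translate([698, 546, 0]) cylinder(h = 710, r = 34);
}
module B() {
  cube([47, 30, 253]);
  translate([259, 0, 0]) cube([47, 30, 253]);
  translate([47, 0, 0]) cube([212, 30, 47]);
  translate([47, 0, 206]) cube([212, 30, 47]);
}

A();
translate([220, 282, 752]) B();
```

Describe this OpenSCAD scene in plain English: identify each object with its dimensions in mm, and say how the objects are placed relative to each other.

A is a table: top 746 mm (x) × 594 mm (y), 42 mm thick, upper face at z = 752 mm, on four round legs of 68 mm diameter, each leg's bounding box inset 14 mm from the nearest pair of top edges, running from z = 0 to the bottom of the top.

B is a rectangular picture frame lying in the x–z plane (depth along y). The opening is 212 mm wide (x) by 159 mm tall (z), surrounded by a border 47 mm wide on all four sides. The frame is 30 mm deep and is made of two full-height vertical stiles with two horizontal rails fitted between them.

The picture frame is on top of the table, centred.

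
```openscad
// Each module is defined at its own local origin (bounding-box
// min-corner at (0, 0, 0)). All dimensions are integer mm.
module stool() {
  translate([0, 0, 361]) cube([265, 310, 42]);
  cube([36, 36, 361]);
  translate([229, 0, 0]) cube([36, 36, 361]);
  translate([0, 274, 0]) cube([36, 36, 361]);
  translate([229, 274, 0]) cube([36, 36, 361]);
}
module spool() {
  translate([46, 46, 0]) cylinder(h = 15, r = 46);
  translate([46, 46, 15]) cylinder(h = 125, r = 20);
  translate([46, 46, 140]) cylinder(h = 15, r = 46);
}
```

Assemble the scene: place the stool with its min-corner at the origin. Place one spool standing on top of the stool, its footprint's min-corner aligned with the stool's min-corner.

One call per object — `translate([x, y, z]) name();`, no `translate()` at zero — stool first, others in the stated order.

stool();
translate([0, 0, 403]) spool();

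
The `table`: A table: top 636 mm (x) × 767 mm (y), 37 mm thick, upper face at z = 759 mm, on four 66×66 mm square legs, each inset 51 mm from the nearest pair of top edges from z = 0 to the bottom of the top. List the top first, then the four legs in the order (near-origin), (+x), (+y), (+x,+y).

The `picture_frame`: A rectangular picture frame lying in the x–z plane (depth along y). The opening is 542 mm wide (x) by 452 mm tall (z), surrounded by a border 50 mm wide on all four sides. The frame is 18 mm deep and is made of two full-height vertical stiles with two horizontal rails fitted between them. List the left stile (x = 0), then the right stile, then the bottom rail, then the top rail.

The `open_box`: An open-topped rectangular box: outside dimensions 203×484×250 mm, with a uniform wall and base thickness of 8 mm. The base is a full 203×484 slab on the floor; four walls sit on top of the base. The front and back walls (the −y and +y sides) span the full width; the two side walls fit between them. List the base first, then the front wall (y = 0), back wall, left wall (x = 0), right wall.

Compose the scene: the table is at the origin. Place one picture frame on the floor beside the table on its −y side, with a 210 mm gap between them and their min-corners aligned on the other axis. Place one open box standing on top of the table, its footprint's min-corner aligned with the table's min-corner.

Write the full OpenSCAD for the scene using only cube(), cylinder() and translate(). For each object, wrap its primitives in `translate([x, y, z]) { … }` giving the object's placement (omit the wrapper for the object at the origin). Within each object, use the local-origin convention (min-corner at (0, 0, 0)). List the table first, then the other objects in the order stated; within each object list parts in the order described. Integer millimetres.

translate([0, 0, 722]) cube([636, 767, 37]);
translate([51, 51, 0]) cube([66, 66, 722]);
translate([519, 51, 0]) cube([66, 66, 722]);
translate([51, 650, 0]) cube([66, 66, 722]);
translate([519, 650, 0]) cube([66, 66, 722]);
translate([0, -228, 0]) {
  cube([50, 18, 552]);
  translate([592, 0, 0]) cube([50, 18, 552]);
  translate([50, 0, 0]) cube([542, 18, 50]);
  translate([50, 0, 502]) cube([542, 18, 50]);
}
translate([0, 0, 759]) {
  cube([203, 484, 8]);
  translate([0, 0, 8]) cube([203, 8, 242]);
  translate([0, 476, 8]) cube([203, 8, 242]);
  translate([0, 8, 8]) cube([8, 468, 242]);
  translate([195, 8, 8]) cube([8, 468, 242]);
}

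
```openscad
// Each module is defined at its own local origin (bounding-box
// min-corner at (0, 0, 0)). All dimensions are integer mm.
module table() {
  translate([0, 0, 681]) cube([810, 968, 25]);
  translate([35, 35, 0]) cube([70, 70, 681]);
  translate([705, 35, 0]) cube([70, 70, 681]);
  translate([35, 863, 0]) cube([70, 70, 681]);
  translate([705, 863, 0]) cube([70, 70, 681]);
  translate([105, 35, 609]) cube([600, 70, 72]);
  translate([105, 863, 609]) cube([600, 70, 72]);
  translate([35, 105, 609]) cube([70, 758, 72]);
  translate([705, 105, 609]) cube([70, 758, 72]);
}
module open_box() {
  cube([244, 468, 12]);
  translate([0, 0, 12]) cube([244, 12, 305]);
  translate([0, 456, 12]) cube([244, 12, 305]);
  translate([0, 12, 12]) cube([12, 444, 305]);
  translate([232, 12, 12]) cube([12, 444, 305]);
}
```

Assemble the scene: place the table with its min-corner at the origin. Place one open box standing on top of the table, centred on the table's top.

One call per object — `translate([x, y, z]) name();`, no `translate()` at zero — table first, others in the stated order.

table();
translate([283, 250, 706]) open_box();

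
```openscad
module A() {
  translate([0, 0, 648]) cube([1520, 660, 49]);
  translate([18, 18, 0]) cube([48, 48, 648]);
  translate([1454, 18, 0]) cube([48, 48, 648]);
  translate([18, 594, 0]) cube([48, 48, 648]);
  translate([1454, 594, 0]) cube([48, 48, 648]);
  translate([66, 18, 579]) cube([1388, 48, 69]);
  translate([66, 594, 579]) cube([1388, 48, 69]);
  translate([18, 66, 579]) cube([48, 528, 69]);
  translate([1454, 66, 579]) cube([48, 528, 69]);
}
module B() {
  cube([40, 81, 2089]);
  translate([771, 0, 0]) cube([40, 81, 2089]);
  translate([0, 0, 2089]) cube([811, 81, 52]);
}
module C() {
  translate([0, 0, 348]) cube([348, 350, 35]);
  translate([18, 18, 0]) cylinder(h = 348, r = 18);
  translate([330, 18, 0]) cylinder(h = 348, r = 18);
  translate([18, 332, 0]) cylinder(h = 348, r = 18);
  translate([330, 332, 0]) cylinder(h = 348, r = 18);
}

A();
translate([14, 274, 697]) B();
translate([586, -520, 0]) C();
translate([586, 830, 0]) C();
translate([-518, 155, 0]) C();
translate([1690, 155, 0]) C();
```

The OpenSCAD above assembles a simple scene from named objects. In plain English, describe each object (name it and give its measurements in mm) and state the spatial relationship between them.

A is a table: top 1520 mm (x) × 660 mm (y), 49 mm thick, upper face at z = 697 mm, on four 48×48 mm square legs, each inset 18 mm from the nearest pair of top edges, running from z = 0 to the bottom of the top. Four apron rails, 48 mm thick and 69 mm tall, run between adjacent legs with their top edges flush with the underside of the top and their outer faces flush with the legs' outer faces.

B is a rectangular door frame: two vertical jambs of 40×81 mm section, 2089 mm tall, with a clear opening 731 mm wide between their inner faces. A header 52 mm tall and 81 mm deep lies on top of the jambs and spans the full outside width.

C is a simple wooden stool: a rectangular seat 348 mm (x) by 350 mm (y), 35 mm thick, top face at z = 383 mm, on four round legs, each 36 mm in diameter. The legs rest on z = 0, each leg's axis is inset half a diameter from the nearest pair of seat edges (so the leg's bounding box is flush with the corner).

The door frame is on top of the table. Four stools sit around the table at the −y, +y, −x, +x sides.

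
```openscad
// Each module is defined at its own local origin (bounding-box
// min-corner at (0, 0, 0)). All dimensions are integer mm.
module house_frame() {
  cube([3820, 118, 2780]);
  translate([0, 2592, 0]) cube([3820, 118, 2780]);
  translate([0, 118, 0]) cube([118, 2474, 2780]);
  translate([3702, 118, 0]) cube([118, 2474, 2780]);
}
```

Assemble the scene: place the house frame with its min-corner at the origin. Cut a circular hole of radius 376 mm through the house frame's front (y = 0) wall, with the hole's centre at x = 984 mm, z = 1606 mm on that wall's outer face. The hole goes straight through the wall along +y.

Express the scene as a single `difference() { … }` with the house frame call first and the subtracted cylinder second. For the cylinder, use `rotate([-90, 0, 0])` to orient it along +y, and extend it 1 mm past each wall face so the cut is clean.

difference() {
  house_frame();
  translate([984, -1, 1606]) rotate([-90, 0, 0]) cylinder(h = 120, r = 376);
}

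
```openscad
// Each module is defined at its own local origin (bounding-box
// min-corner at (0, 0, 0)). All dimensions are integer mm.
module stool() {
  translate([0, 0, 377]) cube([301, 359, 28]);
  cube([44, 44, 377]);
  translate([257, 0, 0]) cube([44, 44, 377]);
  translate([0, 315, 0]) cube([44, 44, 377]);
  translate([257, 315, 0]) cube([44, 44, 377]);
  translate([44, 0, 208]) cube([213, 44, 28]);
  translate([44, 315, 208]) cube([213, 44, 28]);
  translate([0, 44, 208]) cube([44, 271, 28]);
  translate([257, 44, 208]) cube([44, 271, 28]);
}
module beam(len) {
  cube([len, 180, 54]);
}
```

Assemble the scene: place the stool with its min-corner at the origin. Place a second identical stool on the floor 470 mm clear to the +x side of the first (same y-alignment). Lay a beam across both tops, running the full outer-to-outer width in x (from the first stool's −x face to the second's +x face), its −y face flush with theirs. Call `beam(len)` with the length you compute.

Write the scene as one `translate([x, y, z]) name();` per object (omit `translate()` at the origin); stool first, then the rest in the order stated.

stool();
translate([771, 0, 0]) stool();
translate([0, 0, 405]) beam(1072);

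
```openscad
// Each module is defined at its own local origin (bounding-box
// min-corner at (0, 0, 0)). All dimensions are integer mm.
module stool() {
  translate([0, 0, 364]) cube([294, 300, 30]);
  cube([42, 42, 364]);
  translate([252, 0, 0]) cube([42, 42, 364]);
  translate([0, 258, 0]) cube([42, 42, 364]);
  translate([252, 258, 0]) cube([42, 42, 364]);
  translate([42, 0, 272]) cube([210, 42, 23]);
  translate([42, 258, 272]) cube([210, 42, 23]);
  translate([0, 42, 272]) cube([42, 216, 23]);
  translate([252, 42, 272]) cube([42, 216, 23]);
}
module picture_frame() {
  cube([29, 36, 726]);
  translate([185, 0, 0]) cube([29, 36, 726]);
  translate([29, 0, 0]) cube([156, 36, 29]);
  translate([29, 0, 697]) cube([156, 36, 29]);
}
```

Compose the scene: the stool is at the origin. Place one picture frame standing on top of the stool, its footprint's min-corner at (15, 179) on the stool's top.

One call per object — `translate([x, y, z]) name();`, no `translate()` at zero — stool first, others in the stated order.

stool();
translate([15, 179, 394]) picture_frame();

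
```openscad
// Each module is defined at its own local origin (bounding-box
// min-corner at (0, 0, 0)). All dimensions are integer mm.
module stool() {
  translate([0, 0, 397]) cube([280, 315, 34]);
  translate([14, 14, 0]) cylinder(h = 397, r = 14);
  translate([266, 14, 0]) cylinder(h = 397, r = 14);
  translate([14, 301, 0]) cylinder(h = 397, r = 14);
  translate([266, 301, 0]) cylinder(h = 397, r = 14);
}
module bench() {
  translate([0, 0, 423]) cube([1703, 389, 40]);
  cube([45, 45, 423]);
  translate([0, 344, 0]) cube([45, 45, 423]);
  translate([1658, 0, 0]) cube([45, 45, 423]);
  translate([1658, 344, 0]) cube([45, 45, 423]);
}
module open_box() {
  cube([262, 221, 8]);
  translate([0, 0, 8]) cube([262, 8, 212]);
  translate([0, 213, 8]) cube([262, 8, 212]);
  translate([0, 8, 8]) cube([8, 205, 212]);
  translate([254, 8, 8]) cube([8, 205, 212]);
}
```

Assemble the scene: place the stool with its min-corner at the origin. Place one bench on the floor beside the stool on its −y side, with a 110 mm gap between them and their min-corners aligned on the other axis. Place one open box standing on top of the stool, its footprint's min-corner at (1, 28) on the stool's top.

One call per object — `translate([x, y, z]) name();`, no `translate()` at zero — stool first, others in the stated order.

stool();
translate([0, -499, 0]) bench();
translate([1, 28, 431]) open_box();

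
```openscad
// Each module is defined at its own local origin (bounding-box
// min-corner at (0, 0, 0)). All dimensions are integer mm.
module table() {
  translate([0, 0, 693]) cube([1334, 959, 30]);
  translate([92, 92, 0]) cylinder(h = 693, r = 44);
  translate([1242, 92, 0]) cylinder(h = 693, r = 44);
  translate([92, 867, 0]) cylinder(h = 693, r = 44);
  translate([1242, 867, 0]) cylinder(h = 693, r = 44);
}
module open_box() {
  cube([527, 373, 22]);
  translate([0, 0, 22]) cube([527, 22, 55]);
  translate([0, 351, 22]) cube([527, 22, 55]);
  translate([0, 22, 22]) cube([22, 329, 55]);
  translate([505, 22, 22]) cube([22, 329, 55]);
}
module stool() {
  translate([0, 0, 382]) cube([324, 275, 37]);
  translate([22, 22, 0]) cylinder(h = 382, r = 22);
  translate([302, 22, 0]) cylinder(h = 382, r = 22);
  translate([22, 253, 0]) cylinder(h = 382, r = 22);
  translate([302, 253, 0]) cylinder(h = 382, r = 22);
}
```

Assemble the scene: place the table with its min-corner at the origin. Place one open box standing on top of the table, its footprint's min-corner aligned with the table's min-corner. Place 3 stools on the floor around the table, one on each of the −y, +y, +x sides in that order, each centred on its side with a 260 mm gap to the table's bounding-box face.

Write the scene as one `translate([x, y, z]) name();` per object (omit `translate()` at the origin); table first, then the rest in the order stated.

table();
translate([0, 0, 723]) open_box();
translate([505, -535, 0]) stool();
translate([505, 1219, 0]) stool();
translate([1594, 342, 0]) stool();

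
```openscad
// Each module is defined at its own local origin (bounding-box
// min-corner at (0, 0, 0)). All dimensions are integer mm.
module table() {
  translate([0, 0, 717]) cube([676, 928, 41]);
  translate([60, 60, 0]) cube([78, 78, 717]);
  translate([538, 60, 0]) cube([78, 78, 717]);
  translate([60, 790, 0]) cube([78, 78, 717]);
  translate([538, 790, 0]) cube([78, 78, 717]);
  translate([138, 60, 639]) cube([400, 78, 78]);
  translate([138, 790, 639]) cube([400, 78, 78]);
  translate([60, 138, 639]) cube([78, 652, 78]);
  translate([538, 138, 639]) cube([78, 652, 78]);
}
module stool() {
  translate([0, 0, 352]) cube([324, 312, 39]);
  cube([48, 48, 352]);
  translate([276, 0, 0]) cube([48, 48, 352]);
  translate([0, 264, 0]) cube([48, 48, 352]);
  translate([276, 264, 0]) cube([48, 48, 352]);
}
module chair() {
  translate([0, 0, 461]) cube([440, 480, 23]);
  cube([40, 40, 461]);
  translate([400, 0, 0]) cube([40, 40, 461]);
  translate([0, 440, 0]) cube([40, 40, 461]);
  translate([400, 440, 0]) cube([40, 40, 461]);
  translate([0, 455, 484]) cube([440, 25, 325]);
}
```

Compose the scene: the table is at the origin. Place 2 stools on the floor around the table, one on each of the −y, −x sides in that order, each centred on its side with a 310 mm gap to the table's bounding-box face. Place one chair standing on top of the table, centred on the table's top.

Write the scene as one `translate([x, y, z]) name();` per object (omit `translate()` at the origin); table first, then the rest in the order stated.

table();
translate([176, -622, 0]) stool();
translate([-634, 308, 0]) stool();
translate([118, 224, 758]) chair();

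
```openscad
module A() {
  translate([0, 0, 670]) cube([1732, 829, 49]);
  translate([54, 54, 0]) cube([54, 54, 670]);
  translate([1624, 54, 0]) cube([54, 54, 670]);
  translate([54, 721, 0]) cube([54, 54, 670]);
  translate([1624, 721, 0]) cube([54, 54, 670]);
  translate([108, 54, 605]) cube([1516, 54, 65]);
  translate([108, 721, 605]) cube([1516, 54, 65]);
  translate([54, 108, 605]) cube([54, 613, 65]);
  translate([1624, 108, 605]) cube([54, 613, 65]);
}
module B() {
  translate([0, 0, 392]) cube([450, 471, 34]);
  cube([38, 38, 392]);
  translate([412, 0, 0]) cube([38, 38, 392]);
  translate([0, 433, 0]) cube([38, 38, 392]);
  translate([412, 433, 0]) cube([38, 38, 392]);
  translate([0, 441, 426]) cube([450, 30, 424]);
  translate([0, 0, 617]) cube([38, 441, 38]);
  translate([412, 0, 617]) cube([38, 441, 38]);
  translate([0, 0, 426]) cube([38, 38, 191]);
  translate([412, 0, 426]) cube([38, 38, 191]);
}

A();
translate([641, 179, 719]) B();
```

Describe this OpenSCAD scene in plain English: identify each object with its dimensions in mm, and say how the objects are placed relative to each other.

A is a table: top 1732 mm (x) × 829 mm (y), 49 mm thick, upper face at z = 719 mm, on four 54×54 mm square legs, each inset 54 mm from the nearest pair of top edges, running from z = 0 to the bottom of the top. Four apron rails, 54 mm thick and 65 mm tall, run between adjacent legs with their top edges flush with the underside of the top and their outer faces flush with the legs' outer faces.

B is a chair: 450×471 mm seat, 34 mm thick, top at z = 426 mm, on four 38 mm square corner legs flush with the seat edges. A 30 mm thick backrest slab spans the full seat width, extending 424 mm above the seat top, its back face flush with the seat's +y edge. Two armrests of 38×38 mm section run along each side from the seat's front edge to the front of the backrest, top faces 229 mm above the seat top and outer faces flush with the seat's x-edges; a 38×38 mm post under the front of each armrest stands on the seat at the front corner.

The chair is on top of the table, centred.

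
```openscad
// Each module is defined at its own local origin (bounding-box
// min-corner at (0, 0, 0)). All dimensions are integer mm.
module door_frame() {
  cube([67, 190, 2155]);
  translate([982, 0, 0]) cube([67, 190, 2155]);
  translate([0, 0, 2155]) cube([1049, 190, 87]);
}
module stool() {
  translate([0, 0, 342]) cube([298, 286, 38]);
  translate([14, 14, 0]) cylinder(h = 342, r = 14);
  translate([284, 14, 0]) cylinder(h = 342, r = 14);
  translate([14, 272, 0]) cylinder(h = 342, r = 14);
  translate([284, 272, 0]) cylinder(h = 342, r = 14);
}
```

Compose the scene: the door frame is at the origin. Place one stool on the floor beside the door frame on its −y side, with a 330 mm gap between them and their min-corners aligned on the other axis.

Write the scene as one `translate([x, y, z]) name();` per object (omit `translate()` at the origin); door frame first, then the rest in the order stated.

door_frame();
translate([0, -616, 0]) stool();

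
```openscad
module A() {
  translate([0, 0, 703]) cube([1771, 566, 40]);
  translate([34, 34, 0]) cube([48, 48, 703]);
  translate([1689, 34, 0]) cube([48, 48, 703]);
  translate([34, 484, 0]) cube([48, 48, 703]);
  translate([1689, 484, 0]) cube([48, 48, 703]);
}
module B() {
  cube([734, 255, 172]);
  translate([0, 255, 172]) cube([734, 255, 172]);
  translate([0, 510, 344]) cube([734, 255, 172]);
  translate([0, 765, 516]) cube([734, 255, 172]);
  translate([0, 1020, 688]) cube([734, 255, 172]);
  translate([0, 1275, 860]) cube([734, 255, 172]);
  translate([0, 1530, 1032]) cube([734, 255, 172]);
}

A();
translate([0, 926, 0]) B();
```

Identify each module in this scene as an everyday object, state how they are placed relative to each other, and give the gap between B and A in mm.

The staircase's nearest face is 360 mm from the table's +y face.

A is a table. B is a staircase. The staircase is on the floor beside the table on its +y side. The gap between the staircase and the table is 360 mm.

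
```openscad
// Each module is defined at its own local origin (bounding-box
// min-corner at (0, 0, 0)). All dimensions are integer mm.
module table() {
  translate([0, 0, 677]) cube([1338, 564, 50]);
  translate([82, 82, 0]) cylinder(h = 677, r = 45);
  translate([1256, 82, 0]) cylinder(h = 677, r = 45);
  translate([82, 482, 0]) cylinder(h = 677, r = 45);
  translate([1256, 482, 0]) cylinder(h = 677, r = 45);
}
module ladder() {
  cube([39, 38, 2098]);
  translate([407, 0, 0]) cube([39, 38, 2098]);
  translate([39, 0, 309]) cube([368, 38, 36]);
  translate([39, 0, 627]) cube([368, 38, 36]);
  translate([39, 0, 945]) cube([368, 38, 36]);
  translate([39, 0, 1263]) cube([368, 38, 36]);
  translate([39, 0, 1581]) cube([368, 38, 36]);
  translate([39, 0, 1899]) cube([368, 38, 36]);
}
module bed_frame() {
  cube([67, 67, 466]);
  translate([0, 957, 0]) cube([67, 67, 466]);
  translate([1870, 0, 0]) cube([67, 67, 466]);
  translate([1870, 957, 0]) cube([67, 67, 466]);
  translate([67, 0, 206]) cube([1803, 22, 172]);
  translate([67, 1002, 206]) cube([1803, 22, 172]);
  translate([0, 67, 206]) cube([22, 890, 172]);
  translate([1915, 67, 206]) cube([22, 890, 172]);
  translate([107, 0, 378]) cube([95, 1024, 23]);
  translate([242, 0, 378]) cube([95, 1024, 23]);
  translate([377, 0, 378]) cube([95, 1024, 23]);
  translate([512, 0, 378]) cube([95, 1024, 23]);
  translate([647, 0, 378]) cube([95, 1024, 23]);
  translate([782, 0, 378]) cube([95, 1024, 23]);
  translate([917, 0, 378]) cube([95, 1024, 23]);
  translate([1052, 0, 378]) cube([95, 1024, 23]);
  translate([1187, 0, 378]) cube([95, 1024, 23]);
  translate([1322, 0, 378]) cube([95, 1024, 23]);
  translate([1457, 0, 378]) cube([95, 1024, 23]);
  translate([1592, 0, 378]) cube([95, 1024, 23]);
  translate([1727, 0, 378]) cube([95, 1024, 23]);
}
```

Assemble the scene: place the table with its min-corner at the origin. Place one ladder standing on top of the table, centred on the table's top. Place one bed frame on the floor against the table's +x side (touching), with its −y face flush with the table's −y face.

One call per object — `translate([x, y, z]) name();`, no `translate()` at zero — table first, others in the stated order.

table();
translate([446, 263, 727]) ladder();
translate([1338, 0, 0]) bed_frame();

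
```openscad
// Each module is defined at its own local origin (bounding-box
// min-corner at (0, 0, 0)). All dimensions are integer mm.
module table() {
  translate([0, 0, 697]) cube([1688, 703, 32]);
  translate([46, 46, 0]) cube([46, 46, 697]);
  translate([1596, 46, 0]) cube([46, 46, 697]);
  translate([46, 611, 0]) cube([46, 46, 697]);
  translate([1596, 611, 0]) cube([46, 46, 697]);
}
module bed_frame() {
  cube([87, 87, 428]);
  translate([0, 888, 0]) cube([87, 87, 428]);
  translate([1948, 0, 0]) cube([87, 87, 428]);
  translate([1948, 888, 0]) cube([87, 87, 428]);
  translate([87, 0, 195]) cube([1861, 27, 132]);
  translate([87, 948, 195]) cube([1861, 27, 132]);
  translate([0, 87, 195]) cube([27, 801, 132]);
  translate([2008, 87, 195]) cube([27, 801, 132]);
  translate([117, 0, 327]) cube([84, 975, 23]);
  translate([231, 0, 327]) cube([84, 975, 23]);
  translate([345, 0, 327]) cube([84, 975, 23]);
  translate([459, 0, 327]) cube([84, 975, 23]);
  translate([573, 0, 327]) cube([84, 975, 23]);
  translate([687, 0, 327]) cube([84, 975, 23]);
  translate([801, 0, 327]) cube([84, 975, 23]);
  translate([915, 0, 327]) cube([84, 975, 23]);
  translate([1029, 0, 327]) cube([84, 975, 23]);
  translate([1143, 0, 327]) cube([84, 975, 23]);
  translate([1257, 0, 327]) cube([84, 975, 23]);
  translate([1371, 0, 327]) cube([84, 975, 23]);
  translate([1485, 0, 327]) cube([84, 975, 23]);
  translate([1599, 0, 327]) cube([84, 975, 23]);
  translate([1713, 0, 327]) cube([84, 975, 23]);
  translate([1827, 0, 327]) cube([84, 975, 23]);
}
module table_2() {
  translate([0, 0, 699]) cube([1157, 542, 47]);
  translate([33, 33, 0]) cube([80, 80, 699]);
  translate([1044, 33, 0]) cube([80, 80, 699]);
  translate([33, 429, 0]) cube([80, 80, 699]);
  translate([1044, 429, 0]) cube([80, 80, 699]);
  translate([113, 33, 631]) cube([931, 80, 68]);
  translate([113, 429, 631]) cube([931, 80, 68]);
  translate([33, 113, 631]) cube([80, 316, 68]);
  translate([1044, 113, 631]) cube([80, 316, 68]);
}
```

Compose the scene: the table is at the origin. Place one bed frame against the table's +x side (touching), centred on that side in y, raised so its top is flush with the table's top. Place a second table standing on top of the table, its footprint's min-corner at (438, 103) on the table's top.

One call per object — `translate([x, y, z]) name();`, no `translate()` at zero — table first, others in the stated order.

table();
translate([1688, -136, 301]) bed_frame();
translate([438, 103, 729]) table_2();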